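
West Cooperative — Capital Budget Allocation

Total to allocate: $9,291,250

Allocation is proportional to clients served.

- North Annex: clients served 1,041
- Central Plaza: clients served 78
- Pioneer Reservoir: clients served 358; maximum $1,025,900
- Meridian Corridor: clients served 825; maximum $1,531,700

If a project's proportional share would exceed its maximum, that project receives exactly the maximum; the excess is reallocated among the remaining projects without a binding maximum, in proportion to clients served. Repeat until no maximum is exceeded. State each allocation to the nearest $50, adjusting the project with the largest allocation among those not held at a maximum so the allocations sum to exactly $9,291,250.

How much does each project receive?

North Annex: $6,264,300 | Central Plaza: $469,350 | Pioneer Reservoir: $1,025,900 | Meridian Corridor: $1,531,700

Combined clients served = 2,302.
Unconstrained shares: North Annex 4,201,646.94; Central Plaza 314,820.81; Pioneer Reservoir 1,444,946.79; Meridian Corridor 3,329,835.47.
Capped: Pioneer Reservoir ($1,025,900), Meridian Corridor ($1,531,700); residual $6,733,650 reallocated over remaining clients served 1,119.
Shares after redistribution: North Annex 6,264,280.29 → $6,264,300; Central Plaza 469,369.71 → $469,350.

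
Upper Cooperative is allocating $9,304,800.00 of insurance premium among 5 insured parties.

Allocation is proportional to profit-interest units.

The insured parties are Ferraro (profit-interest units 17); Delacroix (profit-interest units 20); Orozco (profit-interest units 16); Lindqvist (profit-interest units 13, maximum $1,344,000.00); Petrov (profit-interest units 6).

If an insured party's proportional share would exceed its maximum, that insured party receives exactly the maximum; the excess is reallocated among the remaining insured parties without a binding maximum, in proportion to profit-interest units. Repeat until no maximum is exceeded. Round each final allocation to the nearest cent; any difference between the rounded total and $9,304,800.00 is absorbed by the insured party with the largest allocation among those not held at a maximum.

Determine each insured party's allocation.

Combined profit-interest units = 72.
Unconstrained shares: Ferraro 2,196,966.6667; Delacroix 2,584,666.6667; Orozco 2,067,733.3333; Lindqvist 1,680,033.3333; Petrov 775,400.0000.
Cap binds for Lindqvist ($1,344,000.00); residual $7,960,800.00 reallocated over remaining profit-interest units 59.
Redistributed shares: Ferraro 2,293,789.8305 → $2,293,789.83; Delacroix 2,698,576.2712 → $2,698,576.27; Orozco 2,158,861.0169 → $2,158,861.02; Petrov 809,572.8814 → $809,572.88.

Ferraro: $2,293,789.83; Delacroix: $2,698,576.27; Orozco: $2,158,861.02; Lindqvist: $1,344,000.00; Petrov: $809,572.88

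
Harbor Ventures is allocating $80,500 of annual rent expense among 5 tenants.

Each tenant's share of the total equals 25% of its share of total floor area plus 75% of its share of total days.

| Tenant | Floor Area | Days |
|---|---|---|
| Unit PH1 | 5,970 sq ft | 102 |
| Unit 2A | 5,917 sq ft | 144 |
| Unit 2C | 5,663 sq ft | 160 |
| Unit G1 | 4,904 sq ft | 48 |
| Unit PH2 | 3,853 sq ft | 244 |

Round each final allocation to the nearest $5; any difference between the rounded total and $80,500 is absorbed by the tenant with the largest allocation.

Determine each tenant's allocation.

Totals — floor area 26,307, days 698.
Combined weights (25% floor area + 75% days): Unit PH1 0.1663; Unit 2A 0.2110; Unit 2C 0.2257; Unit G1 0.0982; Unit PH2 0.2988.
Proportional shares: Unit PH1 13,389.79; Unit 2A 16,982.13; Unit 2C 18,171.77; Unit G1 7,903.45; Unit PH2 24,052.87.
After rounding ($5): Unit PH1 $13,390; Unit 2A $16,980; Unit 2C $18,170; Unit G1 $7,905; Unit PH2 $24,055. Sum = $80,500.
Sum already equals the total — no adjustment.

Unit PH1: $13,390 · Unit 2A: $16,980 · Unit 2C: $18,170 · Unit G1: $7,905 · Unit PH2: $24,055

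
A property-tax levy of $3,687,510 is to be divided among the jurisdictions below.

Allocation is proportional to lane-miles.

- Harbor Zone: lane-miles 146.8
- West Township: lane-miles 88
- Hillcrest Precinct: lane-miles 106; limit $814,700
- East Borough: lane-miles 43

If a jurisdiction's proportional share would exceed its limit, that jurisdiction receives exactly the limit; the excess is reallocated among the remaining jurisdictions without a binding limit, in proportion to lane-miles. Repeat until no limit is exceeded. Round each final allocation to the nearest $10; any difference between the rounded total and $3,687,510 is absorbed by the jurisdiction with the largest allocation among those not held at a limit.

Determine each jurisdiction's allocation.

Harbor Zone: $1,518,100 | West Township: $910,030 | Hillcrest Precinct: $814,700 | East Borough: $444,680

Lane-miles total: 383.8.
Unconstrained shares: Harbor Zone 1,410,438.95; West Township 845,494.74; Hillcrest Precinct 1,018,436.84; East Borough 413,139.47.
Capped: Hillcrest Precinct ($814,700); remaining pool $2,872,810 reallocated over remaining lane-miles 277.8.
Redistributed shares: Harbor Zone 1,518,101.18 → $1,518,100; West Township 910,033.41 → $910,030; East Borough 444,675.41 → $444,680.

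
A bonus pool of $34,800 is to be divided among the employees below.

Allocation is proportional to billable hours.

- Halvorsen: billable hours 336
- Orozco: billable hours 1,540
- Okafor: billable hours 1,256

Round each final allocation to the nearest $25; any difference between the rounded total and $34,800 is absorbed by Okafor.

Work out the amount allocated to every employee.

Halvorsen: $3,725 · Orozco: $17,100 · Okafor: $13,975

Combined billable hours = 3,132.
Raw shares: Halvorsen 336/3,132 × $34,800 = 3,733.33; Orozco 1,540/3,132 × $34,800 = 17,111.11; Okafor 1,256/3,132 × $34,800 = 13,955.56.
At nearest $25: Halvorsen $3,725; Orozco $17,100; Okafor $13,950. Sum = $34,775.
Difference $34,800 − $34,775 = +$25 applied to Okafor: Okafor becomes $13,975.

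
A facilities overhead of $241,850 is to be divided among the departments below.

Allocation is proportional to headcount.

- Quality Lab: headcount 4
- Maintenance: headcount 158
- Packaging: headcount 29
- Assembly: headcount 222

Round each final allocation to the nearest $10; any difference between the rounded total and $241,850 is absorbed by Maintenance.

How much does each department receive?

Total headcount = 413.
Proportional shares: Quality Lab 4/413 × $241,850 = 2,342.37; Maintenance 158/413 × $241,850 = 92,523.73; Packaging 29/413 × $241,850 = 16,982.20; Assembly 222/413 × $241,850 = 130,001.69.
After rounding ($10): Quality Lab $2,340; Maintenance $92,520; Packaging $16,980; Assembly $130,000. Sum = $241,840.
Difference $241,850 − $241,840 = +$10 applied to Maintenance: Maintenance becomes $92,530.

Quality Lab: $2,340 | Maintenance: $92,530 | Packaging: $16,980 | Assembly: $130,000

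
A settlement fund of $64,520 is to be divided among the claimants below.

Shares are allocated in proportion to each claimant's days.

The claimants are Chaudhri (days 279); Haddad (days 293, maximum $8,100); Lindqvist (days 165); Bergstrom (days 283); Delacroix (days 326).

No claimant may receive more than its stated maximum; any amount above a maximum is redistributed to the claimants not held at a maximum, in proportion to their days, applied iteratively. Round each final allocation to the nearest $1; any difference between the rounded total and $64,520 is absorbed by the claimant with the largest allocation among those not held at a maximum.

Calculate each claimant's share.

Total days = 1,346.
Pro-rata shares before constraints: Chaudhri 13,373.76; Haddad 14,044.84; Lindqvist 7,909.21; Bergstrom 13,565.498; Delacroix 15,626.69.
Cap binds for Haddad ($8,100); remaining pool $56,420 reallocated over remaining days 1,053.
Remaining shares: Chaudhri 14,948.89 → $14,949; Lindqvist 8,840.74 → $8,841; Bergstrom 15,163.21 → $15,163; Delacroix 17,467.16 → $17,467.

Chaudhri: $14,949 · Haddad: $8,100 · Lindqvist: $8,841 · Bergstrom: $15,163 · Delacroix: $17,467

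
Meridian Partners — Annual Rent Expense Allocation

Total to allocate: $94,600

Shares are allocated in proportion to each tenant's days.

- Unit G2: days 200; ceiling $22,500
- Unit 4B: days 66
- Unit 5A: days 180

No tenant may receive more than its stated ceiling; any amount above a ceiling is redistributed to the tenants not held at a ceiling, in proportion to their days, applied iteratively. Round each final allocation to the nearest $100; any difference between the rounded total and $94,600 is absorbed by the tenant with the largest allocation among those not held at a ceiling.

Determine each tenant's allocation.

Unit G2: $22,500; Unit 4B: $19,300; Unit 5A: $52,800

Days total: 446.
Pro-rata shares before constraints: Unit G2 42,421.52; Unit 4B 13,999.10; Unit 5A 38,179.37.
Cap binds for Unit G2 ($22,500); balance $72,100 reallocated over remaining days 246.
Redistributed shares: Unit 4B 19,343.90 → $19,300; Unit 5A 52,756.10 → $52,800.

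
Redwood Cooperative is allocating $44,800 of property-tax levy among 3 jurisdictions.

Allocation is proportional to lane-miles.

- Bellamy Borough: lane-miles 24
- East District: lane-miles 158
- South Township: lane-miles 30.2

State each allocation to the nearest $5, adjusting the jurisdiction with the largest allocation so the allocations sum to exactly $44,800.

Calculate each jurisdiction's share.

Bellamy Borough: $5,065 | East District: $33,360 | South Township: $6,375

Combined lane-miles = 212.2.
Pro-rata amounts: Bellamy Borough 24/212.2 × $44,800 = 5,066.92; East District 158/212.2 × $44,800 = 33,357.21; South Township 30.2/212.2 × $44,800 = 6,375.87.
Rounded to nearest $5: Bellamy Borough $5,065; East District $33,355; South Township $6,375. Sum = $44,795.
Difference $44,800 − $44,795 = +$5 applied to largest allocation (East District): East District becomes $33,360.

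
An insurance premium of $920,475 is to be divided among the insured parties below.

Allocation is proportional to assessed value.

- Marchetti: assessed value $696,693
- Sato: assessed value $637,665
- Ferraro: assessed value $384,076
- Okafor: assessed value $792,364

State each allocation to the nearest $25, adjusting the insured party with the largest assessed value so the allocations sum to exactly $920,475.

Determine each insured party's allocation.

Sum of assessed value: 2,510,798.
Raw shares: Marchetti 696,693/2,510,798 × $920,475 = 255,412.22; Sato 637,665/2,510,798 × $920,475 = 233,772.17; Ferraro 384,076/2,510,798 × $920,475 = 140,804.78; Okafor 792,364/2,510,798 × $920,475 = 290,485.83.
After rounding ($25): Marchetti $255,400; Sato $233,775; Ferraro $140,800; Okafor $290,475. Sum = $920,450.
Difference $920,475 − $920,450 = +$25 applied to largest assessed value (Okafor): Okafor becomes $290,500.

Marchetti: $255,400 | Sato: $233,775 | Ferraro: $140,800 | Okafor: $290,500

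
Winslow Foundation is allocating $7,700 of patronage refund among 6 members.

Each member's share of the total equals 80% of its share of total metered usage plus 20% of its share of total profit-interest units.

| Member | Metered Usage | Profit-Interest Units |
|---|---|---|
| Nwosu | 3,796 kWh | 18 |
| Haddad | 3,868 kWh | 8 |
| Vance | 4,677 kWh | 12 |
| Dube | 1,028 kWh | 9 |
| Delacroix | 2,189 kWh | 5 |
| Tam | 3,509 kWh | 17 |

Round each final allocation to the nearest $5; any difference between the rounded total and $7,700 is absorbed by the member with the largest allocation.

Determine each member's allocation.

Nwosu: $1,630; Haddad: $1,430; Vance: $1,770; Dube: $535; Delacroix: $820; Tam: $1,515

Totals — metered usage 19,067, profit-interest units 69.
Composite weights (80% metered usage + 20% profit-interest units): Nwosu 0.2114; Haddad 0.1855; Vance 0.2310; Dube 0.0692; Delacroix 0.1063; Tam 0.1965.
Pro-rata amounts: Nwosu 1,628.12; Haddad 1,428.19; Vance 1,778.83; Dube 532.99; Delacroix 818.80; Tam 1,513.08.
After rounding ($5): Nwosu $1,630; Haddad $1,430; Vance $1,780; Dube $535; Delacroix $820; Tam $1,515. Sum = $7,710.
Difference $7,700 − $7,710 = −$10 applied to largest allocation (Vance): Vance becomes $1,770.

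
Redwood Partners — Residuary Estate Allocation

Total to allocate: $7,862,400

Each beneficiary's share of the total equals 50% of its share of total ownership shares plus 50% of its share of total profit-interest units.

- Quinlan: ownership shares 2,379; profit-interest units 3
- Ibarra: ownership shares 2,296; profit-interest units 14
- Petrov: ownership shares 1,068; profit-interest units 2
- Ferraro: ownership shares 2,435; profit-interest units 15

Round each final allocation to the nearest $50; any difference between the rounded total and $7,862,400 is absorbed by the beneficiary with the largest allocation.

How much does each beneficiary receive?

Totals — ownership shares 8,178, profit-interest units 34.
Composite weights (50% ownership shares + 50% profit-interest units): Quinlan 0.1896; Ibarra 0.3463; Petrov 0.0947; Ferraro 0.3695.
Pro-rata amounts: Quinlan 1,490,466.19; Ibarra 2,722,426.55; Petrov 744,639.28; Ferraro 2,904,867.98.
At nearest $50: Quinlan $1,490,450; Ibarra $2,722,450; Petrov $744,650; Ferraro $2,904,850. Sum = $7,862,400.
No rounding difference to absorb.

Quinlan: $1,490,450 · Ibarra: $2,722,450 · Petrov: $744,650 · Ferraro: $2,904,850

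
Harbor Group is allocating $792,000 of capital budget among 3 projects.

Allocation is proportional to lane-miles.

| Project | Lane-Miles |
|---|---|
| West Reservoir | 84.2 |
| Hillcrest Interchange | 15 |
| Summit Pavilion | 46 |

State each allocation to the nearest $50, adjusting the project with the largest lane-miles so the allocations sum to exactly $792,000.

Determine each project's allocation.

West Reservoir: $459,300; Hillcrest Interchange: $81,800; Summit Pavilion: $250,900

Sum of lane-miles: 84.2 + 15 + 46 = 145.2.
Unrounded shares: West Reservoir 459,272.73; Hillcrest Interchange 81,818.18; Summit Pavilion 250,909.09.
Rounded to nearest $50: West Reservoir $459,250; Hillcrest Interchange $81,800; Summit Pavilion $250,900. Sum = $791,950.
Difference $792,000 − $791,950 = +$50 applied to largest lane-miles (West Reservoir): West Reservoir becomes $459,300.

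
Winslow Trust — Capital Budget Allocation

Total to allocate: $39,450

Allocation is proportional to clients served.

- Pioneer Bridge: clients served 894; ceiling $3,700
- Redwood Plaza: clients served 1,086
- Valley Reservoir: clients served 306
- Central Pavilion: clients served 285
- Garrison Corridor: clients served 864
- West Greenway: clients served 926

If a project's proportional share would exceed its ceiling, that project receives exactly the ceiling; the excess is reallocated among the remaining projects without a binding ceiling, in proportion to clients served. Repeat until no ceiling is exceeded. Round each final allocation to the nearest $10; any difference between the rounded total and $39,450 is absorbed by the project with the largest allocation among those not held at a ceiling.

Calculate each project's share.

Pioneer Bridge: $3,700 | Redwood Plaza: $11,190 | Valley Reservoir: $3,160 | Central Pavilion: $2,940 | Garrison Corridor: $8,910 | West Greenway: $9,550

Clients served total: 4,361.
Unconstrained shares: Pioneer Bridge 8,087.20; Redwood Plaza 9,824.05; Valley Reservoir 2,768.10; Central Pavilion 2,578.14; Garrison Corridor 7,815.82; West Greenway 8,376.68.
Held at cap: Pioneer Bridge ($3,700); remaining pool $35,750 reallocated over remaining clients served 3,467.
Shares after redistribution: Redwood Plaza 11,198.30 → $11,200; Valley Reservoir 3,155.32 → $3,160; Central Pavilion 2,938.78 → $2,940; Garrison Corridor 8,909.14 → $8,910; West Greenway 9,548.46 → $9,550.
Rounding difference −$10 applied to Redwood Plaza → $11,190.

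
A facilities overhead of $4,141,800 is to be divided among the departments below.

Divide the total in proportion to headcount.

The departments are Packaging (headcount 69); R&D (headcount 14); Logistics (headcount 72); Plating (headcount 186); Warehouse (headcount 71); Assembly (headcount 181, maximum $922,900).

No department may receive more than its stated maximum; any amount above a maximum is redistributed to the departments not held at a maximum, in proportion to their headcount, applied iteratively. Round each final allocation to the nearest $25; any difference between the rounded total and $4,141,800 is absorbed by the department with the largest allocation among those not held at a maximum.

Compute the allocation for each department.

Packaging: $539,100; R&D: $109,375; Logistics: $562,525; Plating: $1,453,175; Warehouse: $554,725; Assembly: $922,900

Combined headcount = 593.
Proportional shares (ignoring caps): Packaging 481,929.51; R&D 97,782.80; Logistics 502,882.97; Plating 1,299,114.33; Warehouse 495,898.48; Assembly 1,264,191.91.
Capped: Assembly ($922,900); residual $3,218,900 reallocated over remaining headcount 412.
Redistributed shares: Packaging 539,087.62 → $539,100; R&D 109,380.10 → $109,375; Logistics 562,526.21 → $562,525; Plating 1,453,192.72 → $1,453,200; Warehouse 554,713.35 → $554,725.
Rounding difference −$25 applied to Plating → $1,453,175.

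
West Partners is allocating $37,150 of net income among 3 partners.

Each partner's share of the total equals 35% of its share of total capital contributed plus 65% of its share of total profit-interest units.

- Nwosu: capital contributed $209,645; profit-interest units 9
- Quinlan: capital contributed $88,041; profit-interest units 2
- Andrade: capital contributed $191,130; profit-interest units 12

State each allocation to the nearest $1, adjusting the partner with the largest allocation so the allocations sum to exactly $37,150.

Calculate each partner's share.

Nwosu: $15,026 · Quinlan: $4,442 · Andrade: $17,682

Capital contributed total 488,816; profit-interest units total 23.
Composite weights (35% capital contributed + 65% profit-interest units): Nwosu 0.4045; Quinlan 0.1196; Andrade 0.4760.
Pro-rata amounts: Nwosu 15,025.58; Quinlan 4,441.67; Andrade 17,682.75.
At nearest $1: Nwosu $15,026; Quinlan $4,442; Andrade $17,683. Sum = $37,151.
Difference $37,150 − $37,151 = −$1 applied to largest allocation (Andrade): Andrade becomes $17,682.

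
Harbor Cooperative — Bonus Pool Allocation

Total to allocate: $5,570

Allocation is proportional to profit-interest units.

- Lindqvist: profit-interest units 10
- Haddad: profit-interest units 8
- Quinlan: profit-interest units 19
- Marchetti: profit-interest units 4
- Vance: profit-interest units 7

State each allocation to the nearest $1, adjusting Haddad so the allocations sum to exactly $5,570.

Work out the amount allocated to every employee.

Lindqvist: $1,160; Haddad: $929; Quinlan: $2,205; Marchetti: $464; Vance: $812

Total profit-interest units = 48.
Pro-rata amounts: Lindqvist 10/48 × $5,570 = 1,160.42; Haddad 8/48 × $5,570 = 928.33; Quinlan 19/48 × $5,570 = 2,204.79; Marchetti 4/48 × $5,570 = 464.17; Vance 7/48 × $5,570 = 812.29.
Rounded to nearest $1: Lindqvist $1,160; Haddad $928; Quinlan $2,205; Marchetti $464; Vance $812. Sum = $5,569.
Difference $5,570 − $5,569 = +$1 applied to Haddad: Haddad becomes $929.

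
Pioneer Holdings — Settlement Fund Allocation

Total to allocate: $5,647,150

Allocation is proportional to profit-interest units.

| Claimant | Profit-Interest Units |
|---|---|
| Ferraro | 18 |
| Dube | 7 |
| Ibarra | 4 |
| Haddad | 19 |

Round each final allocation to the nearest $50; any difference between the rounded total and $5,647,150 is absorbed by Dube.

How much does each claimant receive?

Combined profit-interest units = 48.
Unrounded shares: Ferraro 18/48 × $5,647,150 = 2,117,681.25; Dube 7/48 × $5,647,150 = 823,542.71; Ibarra 4/48 × $5,647,150 = 470,595.83; Haddad 19/48 × $5,647,150 = 2,235,330.21.
Rounded to nearest $50: Ferraro $2,117,700; Dube $823,550; Ibarra $470,600; Haddad $2,235,350. Sum = $5,647,200.
Difference $5,647,150 − $5,647,200 = −$50 applied to Dube: Dube becomes $823,500.

Ferraro: $2,117,700; Dube: $823,500; Ibarra: $470,600; Haddad: $2,235,350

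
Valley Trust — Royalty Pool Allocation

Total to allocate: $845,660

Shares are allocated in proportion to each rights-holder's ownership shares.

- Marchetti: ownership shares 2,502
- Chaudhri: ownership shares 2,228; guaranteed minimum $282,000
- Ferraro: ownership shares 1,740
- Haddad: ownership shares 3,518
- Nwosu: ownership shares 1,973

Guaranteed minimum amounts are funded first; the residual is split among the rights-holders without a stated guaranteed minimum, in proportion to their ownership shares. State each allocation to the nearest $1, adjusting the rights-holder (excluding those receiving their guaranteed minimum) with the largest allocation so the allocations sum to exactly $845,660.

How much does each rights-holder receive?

Guaranteed amounts: Chaudhri $282,000. Balance $563,660.
Balance split over remaining ownership shares 9,733: Marchetti 144,896.47 → $144,896; Ferraro 100,767.33 → $100,767; Haddad 203,735.32 → $203,735; Nwosu 114,260.88 → $114,261.
Rounding difference +$1 applied to Haddad → $203,736.

Marchetti: $144,896 | Chaudhri: $282,000 | Ferraro: $100,767 | Haddad: $203,736 | Nwosu: $114,261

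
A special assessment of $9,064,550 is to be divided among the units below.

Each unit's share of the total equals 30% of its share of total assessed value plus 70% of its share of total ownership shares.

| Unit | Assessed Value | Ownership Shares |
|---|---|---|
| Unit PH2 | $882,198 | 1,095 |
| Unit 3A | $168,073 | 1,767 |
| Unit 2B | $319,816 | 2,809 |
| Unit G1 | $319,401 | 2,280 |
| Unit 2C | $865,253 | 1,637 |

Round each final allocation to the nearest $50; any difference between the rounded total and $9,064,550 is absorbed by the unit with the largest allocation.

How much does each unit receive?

Assessed value total 2,554,741; ownership shares total 9,588.
Combined weights (30% assessed value + 70% ownership shares): Unit PH2 0.1835; Unit 3A 0.1487; Unit 2B 0.2426; Unit G1 0.2040; Unit 2C 0.2211.
Pro-rata amounts: Unit PH2 1,663,699.11; Unit 3A 1,348,275.72; Unit 2B 2,199,375.76; Unit G1 1,848,850.28; Unit 2C 2,004,349.12.
After rounding ($50): Unit PH2 $1,663,700; Unit 3A $1,348,300; Unit 2B $2,199,400; Unit G1 $1,848,850; Unit 2C $2,004,350. Sum = $9,064,600.
Difference $9,064,550 − $9,064,600 = −$50 applied to largest allocation (Unit 2B): Unit 2B becomes $2,199,350.

Unit PH2: $1,663,700 · Unit 3A: $1,348,300 · Unit 2B: $2,199,350 · Unit G1: $1,848,850 · Unit 2C: $2,004,350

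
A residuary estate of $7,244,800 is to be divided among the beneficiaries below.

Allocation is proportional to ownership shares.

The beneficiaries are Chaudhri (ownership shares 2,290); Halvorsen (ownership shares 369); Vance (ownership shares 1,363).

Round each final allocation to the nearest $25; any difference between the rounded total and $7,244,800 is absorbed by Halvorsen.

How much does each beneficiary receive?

Ownership shares total: 4,022.
Unrounded shares: Chaudhri 2,290/4,022 × $7,244,800 = 4,124,960.72; Halvorsen 369/4,022 × $7,244,800 = 664,677.08; Vance 1,363/4,022 × $7,244,800 = 2,455,162.21.
Rounded to nearest $25: Chaudhri $4,124,950; Halvorsen $664,675; Vance $2,455,150. Sum = $7,244,775.
Difference $7,244,800 − $7,244,775 = +$25 applied to Halvorsen: Halvorsen becomes $664,700.

Chaudhri: $4,124,950 | Halvorsen: $664,700 | Vance: $2,455,150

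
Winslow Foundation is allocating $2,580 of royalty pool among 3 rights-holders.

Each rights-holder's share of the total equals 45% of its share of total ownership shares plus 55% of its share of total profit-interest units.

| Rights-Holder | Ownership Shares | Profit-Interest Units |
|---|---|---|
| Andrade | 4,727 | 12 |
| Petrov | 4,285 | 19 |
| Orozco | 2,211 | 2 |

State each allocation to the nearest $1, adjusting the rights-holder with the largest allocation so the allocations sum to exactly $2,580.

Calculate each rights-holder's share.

Andrade: $1,005 | Petrov: $1,260 | Orozco: $315

Ownership shares total 11,223; profit-interest units total 33.
Combined weights (45% ownership shares + 55% profit-interest units): Andrade 0.3895; Petrov 0.4885; Orozco 0.1220.
Pro-rata amounts: Andrade 1,005.00; Petrov 1,260.28; Orozco 314.72.
After rounding ($1): Andrade $1,005; Petrov $1,260; Orozco $315. Sum = $2,580.
Rounded total matches; no reconciliation needed.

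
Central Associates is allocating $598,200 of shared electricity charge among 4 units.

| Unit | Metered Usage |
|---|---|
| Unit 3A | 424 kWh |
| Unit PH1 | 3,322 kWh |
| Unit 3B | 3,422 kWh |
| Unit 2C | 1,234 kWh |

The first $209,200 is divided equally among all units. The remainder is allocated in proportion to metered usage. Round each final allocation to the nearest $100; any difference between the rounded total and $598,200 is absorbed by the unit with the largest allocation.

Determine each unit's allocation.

Unit 3A: $71,900 · Unit PH1: $206,100 · Unit 3B: $210,800 · Unit 2C: $109,400

First tranche $209,200 split equally: $52,300 each.
Remainder $389,000 by metered usage (total 8,402): Unit 3A 19,630.56 → $19,600; Unit PH1 153,803.62 → $153,800; Unit 3B 158,433.47 → $158,400; Unit 2C 57,132.35 → $57,100.
Rounding difference +$100 on remainder applied to Unit 3B.
Totals: Unit 3A $52,300 + $19,600 = $71,900; Unit PH1 $52,300 + $153,800 = $206,100; Unit 3B $52,300 + $158,500 = $210,800; Unit 2C $52,300 + $57,100 = $109,400.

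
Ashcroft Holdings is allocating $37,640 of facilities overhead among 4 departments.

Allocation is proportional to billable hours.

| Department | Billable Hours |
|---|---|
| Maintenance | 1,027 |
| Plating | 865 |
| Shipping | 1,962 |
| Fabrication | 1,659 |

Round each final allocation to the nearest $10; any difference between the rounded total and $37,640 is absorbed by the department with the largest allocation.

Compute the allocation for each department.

Maintenance: $7,010; Plating: $5,910; Shipping: $13,390; Fabrication: $11,330

Total billable hours = 5,513.
Raw shares: Maintenance 1,027/5,513 × $37,640 = 7,011.84; Plating 865/5,513 × $37,640 = 5,905.79; Shipping 1,962/5,513 × $37,640 = 13,395.55; Fabrication 1,659/5,513 × $37,640 = 11,326.82.
After rounding ($10): Maintenance $7,010; Plating $5,910; Shipping $13,400; Fabrication $11,330. Sum = $37,650.
Difference $37,640 − $37,650 = −$10 applied to largest allocation (Shipping): Shipping becomes $13,390.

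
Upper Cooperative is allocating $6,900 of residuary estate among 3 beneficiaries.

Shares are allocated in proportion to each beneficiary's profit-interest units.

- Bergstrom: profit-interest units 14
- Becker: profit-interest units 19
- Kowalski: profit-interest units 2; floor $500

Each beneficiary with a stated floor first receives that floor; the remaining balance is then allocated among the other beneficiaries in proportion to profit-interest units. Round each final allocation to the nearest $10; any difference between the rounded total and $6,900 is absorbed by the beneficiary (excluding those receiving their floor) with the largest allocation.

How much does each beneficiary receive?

Minimums first: Kowalski $500. Balance $6,400.
Balance split over remaining profit-interest units 33: Bergstrom 2,715.15 → $2,720; Becker 3,684.85 → $3,680.

Bergstrom: $2,720; Becker: $3,680; Kowalski: $500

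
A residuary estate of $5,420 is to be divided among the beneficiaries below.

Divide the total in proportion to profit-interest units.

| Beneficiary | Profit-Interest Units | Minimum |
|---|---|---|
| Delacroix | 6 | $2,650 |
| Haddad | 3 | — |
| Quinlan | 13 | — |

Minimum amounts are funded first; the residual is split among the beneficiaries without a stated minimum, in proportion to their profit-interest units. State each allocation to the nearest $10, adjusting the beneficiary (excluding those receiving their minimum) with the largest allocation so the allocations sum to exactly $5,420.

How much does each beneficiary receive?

Delacroix: $2,650 · Haddad: $520 · Quinlan: $2,250

Minimums first: Delacroix $2,650. Remaining pool $2,770.
Remaining pool split over remaining profit-interest units 16: Haddad 519.38 → $520; Quinlan 2,250.62 → $2,250.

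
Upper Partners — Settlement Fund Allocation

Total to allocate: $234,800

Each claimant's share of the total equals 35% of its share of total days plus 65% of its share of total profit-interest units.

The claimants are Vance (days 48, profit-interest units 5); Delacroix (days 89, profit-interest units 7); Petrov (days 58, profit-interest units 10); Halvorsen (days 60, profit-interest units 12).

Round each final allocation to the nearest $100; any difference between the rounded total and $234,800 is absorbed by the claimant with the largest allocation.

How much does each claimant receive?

Totals — days 255, profit-interest units 34.
Composite weights (35% days + 65% profit-interest units): Vance 0.1615; Delacroix 0.2560; Petrov 0.2708; Halvorsen 0.3118.
Raw shares: Vance 37,913.29; Delacroix 60,104.20; Petrov 63,580.16; Halvorsen 73,202.35.
After rounding ($100): Vance $37,900; Delacroix $60,100; Petrov $63,600; Halvorsen $73,200. Sum = $234,800.
Sum already equals the total — no adjustment.

Vance: $37,900 | Delacroix: $60,100 | Petrov: $63,600 | Halvorsen: $73,200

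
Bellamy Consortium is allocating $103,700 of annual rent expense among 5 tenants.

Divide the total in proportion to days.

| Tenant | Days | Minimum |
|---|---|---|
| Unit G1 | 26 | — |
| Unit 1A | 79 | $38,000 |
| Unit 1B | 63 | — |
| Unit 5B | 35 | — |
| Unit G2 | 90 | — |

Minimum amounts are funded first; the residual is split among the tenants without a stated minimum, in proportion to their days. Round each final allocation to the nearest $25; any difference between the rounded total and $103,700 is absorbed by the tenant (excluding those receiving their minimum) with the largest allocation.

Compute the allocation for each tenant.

Unit G1: $7,975 | Unit 1A: $38,000 | Unit 1B: $19,350 | Unit 5B: $10,750 | Unit G2: $27,625

Fund the minimums — Unit 1A $38,000. Remaining pool $65,700.
Remaining pool split over remaining days 214: Unit G1 7,982.24 → $7,975; Unit 1B 19,341.59 → $19,350; Unit 5B 10,745.33 → $10,750; Unit G2 27,630.84 → $27,625.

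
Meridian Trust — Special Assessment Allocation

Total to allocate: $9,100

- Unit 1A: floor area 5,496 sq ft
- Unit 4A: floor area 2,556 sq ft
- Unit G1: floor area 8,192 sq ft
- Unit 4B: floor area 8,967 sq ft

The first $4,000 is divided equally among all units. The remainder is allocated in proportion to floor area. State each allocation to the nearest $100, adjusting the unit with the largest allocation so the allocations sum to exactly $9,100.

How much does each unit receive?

Unit 1A: $2,100 | Unit 4A: $1,500 | Unit G1: $2,700 | Unit 4B: $2,800

$4,000 shared equally gives $1,000 per unit.
Remainder $5,100 by floor area (total 25,211): Unit 1A 1,111.80 → $1,100; Unit 4A 517.06 → $500; Unit G1 1,657.18 → $1,700; Unit 4B 1,813.96 → $1,800.
Totals: Unit 1A $1,000 + $1,100 = $2,100; Unit 4A $1,000 + $500 = $1,500; Unit G1 $1,000 + $1,700 = $2,700; Unit 4B $1,000 + $1,800 = $2,800.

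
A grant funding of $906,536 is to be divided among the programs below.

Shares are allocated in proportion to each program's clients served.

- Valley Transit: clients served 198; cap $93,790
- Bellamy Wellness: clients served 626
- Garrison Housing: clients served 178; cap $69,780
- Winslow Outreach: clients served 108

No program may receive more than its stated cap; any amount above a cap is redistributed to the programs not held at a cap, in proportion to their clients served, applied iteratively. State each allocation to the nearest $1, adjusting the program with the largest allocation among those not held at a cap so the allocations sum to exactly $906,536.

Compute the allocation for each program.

Valley Transit: $93,790; Bellamy Wellness: $633,647; Garrison Housing: $69,780; Winslow Outreach: $109,319

Combined clients served = 1,110.
Pro-rata shares before constraints: Valley Transit 161,706.42; Bellamy Wellness 511,253.64; Garrison Housing 145,372.44; Winslow Outreach 88,203.503.
Held at cap: Valley Transit ($93,790), Garrison Housing ($69,780); residual $742,966 reallocated over remaining clients served 734.
Redistributed shares: Bellamy Wellness 633,646.75 → $633,647; Winslow Outreach 109,319.25 → $109,319.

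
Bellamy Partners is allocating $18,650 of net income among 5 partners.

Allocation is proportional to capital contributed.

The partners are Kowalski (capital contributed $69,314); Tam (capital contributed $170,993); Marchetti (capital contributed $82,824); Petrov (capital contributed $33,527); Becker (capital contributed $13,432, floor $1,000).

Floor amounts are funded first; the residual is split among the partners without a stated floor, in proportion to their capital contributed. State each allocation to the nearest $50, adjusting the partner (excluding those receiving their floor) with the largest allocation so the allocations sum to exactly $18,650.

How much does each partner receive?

Minimums first: Becker $1,000. Balance $17,650.
Balance split over remaining capital contributed 356,658: Kowalski 3,430.15 → $3,450; Tam 8,461.96 → $8,450; Marchetti 4,098.73 → $4,100; Petrov 1,659.16 → $1,650.

Kowalski: $3,450 | Tam: $8,450 | Marchetti: $4,100 | Petrov: $1,650 | Becker: $1,000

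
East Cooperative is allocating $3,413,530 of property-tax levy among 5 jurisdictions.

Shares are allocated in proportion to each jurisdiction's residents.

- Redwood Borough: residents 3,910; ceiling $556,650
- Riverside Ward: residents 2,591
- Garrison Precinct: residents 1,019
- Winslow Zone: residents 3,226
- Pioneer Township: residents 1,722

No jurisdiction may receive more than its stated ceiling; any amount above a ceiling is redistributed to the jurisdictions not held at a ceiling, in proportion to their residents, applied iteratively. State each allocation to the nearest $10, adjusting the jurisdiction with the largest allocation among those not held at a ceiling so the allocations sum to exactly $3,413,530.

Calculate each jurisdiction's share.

Residents total: 12,468.
Proportional shares (ignoring caps): Redwood Borough 1,070,492.65; Riverside Ward 709,372.49; Garrison Precinct 278,985.17; Winslow Zone 883,224.88; Pioneer Township 471,454.82.
Capped: Redwood Borough ($556,650); balance $2,856,880 reallocated over remaining residents 8,558.
Remaining shares: Riverside Ward 864,942.29 → $864,940; Garrison Precinct 340,168.35 → $340,170; Winslow Zone 1,076,921.58 → $1,076,920; Pioneer Township 574,847.79 → $574,850.

Redwood Borough: $556,650 | Riverside Ward: $864,940 | Garrison Precinct: $340,170 | Winslow Zone: $1,076,920 | Pioneer Township: $574,850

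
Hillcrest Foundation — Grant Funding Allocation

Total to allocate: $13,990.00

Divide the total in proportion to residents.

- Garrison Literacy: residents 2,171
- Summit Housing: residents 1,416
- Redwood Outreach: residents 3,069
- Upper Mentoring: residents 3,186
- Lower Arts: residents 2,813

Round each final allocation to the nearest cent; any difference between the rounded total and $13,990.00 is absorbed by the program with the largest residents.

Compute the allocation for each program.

Sum of residents: 2,171 + 1,416 + 3,069 + 3,186 + 2,813 = 12,655.
Proportional shares: Garrison Literacy 2,400.0229; Summit Housing 1,565.3765; Redwood Outreach 3,392.7546; Upper Mentoring 3,522.0972; Lower Arts 3,109.7487.
After rounding (cent): Garrison Literacy $2,400.02; Summit Housing $1,565.38; Redwood Outreach $3,392.75; Upper Mentoring $3,522.10; Lower Arts $3,109.75. Sum = $13,990.00.
No rounding difference to absorb.

Garrison Literacy: $2,400.02; Summit Housing: $1,565.38; Redwood Outreach: $3,392.75; Upper Mentoring: $3,522.10; Lower Arts: $3,109.75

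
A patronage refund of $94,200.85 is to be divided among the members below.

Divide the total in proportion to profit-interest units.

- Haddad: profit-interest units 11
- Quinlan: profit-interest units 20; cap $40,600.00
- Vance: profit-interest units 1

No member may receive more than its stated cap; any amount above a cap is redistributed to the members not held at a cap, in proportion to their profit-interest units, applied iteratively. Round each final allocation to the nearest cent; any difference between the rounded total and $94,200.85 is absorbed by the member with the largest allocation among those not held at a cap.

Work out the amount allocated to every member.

Total profit-interest units = 32.
Unconstrained shares: Haddad 32,381.5422; Quinlan 58,875.5312; Vance 2,943.7766.
Held at cap: Quinlan ($40,600.00); residual $53,600.85 reallocated over remaining profit-interest units 12.
Remaining shares: Haddad 49,134.1125 → $49,134.11; Vance 4,466.7375 → $4,466.74.

Haddad: $49,134.11 · Quinlan: $40,600.00 · Vance: $4,466.74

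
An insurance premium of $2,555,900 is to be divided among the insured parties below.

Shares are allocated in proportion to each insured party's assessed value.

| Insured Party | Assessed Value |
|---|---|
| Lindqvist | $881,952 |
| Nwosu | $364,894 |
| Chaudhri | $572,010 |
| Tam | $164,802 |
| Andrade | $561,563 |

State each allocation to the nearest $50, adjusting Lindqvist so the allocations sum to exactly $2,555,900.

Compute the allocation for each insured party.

Total assessed value = 2,545,221.
Unrounded shares: Lindqvist 881,952/2,545,221 × $2,555,900 = 885,652.41; Nwosu 364,894/2,545,221 × $2,555,900 = 366,424.99; Chaudhri 572,010/2,545,221 × $2,555,900 = 574,409.99; Tam 164,802/2,545,221 × $2,555,900 = 165,493.46; Andrade 561,563/2,545,221 × $2,555,900 = 563,919.15.
At nearest $50: Lindqvist $885,650; Nwosu $366,400; Chaudhri $574,400; Tam $165,500; Andrade $563,900. Sum = $2,555,850.
Difference $2,555,900 − $2,555,850 = +$50 applied to Lindqvist: Lindqvist becomes $885,700.

Lindqvist: $885,700 | Nwosu: $366,400 | Chaudhri: $574,400 | Tam: $165,500 | Andrade: $563,900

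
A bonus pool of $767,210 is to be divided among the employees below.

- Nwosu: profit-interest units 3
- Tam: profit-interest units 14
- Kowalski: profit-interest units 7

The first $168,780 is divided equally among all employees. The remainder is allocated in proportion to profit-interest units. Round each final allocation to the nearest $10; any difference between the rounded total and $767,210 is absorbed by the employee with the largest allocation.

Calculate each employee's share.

Nwosu: $131,060 | Tam: $405,350 | Kowalski: $230,800

$168,780 shared equally gives $56,260 per employee.
Remainder $598,430 by profit-interest units (total 24): Nwosu 74,803.75 → $74,800; Tam 349,084.17 → $349,080; Kowalski 174,542.08 → $174,540.
Rounding difference +$10 on remainder applied to Tam.
Totals: Nwosu $56,260 + $74,800 = $131,060; Tam $56,260 + $349,090 = $405,350; Kowalski $56,260 + $174,540 = $230,800.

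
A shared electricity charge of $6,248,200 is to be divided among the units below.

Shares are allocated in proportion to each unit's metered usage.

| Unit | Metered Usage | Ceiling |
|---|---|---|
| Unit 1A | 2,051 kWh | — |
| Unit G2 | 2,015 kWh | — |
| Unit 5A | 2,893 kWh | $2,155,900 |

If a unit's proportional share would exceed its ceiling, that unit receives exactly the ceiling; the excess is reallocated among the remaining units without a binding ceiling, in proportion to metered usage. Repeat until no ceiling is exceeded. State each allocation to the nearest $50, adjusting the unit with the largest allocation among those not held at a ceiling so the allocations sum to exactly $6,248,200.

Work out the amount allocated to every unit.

Unit 1A: $2,064,250; Unit G2: $2,028,050; Unit 5A: $2,155,900

Total metered usage = 6,959.
Pro-rata shares before constraints: Unit 1A 1,841,508.58; Unit G2 1,809,185.66; Unit 5A 2,597,505.76.
Held at cap: Unit 5A ($2,155,900); remaining pool $4,092,300 reallocated over remaining metered usage 4,066.
Redistributed shares: Unit 1A 2,064,266.43 → $2,064,250; Unit G2 2,028,033.57 → $2,028,050.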